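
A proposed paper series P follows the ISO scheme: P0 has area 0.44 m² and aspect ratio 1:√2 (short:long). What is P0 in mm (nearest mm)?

Let the short side be w mm. Then w · w√2 = 0.44 m² = 440,000 mm².
w² = 440,000/√2, so w ≈ 557.8 mm; long side = w√2 ≈ 788.8 mm.

558 × 789 mm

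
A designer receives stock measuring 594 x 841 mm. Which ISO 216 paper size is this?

A1 (594 × 841 mm)

Aspect ratio 841/594 ≈ 1.416 — close to the ISO √2 ≈ 1.414.
In the A-series (A0 area = 1 m²): A1 = 594 × 841 mm.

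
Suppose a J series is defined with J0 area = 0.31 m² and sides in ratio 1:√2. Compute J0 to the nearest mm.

Let the short side be w mm. Then w · w√2 = 0.31 m² = 310,000 mm².
w² = 310,000/√2, so w ≈ 468.2 mm; long side = w√2 ≈ 662.1 mm.

468 × 662 mm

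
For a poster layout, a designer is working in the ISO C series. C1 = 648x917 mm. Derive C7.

C2: ⌊917/2⌋ × 648 = 458 × 648 mm
C3: ⌊648/2⌋ × 458 = 324 × 458 mm
C4: ⌊458/2⌋ × 324 = 229 × 324 mm
C5: ⌊324/2⌋ × 229 = 162 × 229 mm
C6: ⌊229/2⌋ × 162 = 114 × 162 mm
C7: ⌊162/2⌋ × 114 = 81 × 114 mm

81 × 114 mm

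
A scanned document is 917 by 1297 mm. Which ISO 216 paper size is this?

Aspect ratio 1297/917 ≈ 1.414 — close to the ISO √2 ≈ 1.414.
In the C-series (envelope sizes, between A and B): C0 = 917 × 1297 mm.

C0 (917 × 1297 mm)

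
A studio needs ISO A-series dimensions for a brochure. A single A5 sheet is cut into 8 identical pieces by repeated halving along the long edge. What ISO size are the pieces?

A8

8 = 2^3, so 3 halving steps.
A5 → A6 → … → A8 after 3 steps.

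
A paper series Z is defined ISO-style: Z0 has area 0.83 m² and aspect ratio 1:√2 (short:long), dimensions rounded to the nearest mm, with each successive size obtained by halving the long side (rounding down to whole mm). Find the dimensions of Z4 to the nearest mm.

Let Z0's short side be w mm. w · w√2 = 0.83 m² = 830,000 mm², so w ≈ 766.1 mm and w√2 ≈ 1083.4 mm → Z0 = 766 × 1083 mm.
Z1: ⌊1083/2⌋ × 766 = 541 × 766 mm
Z2: ⌊766/2⌋ × 541 = 383 × 541 mm
Z3: ⌊541/2⌋ × 383 = 270 × 383 mm
Z4: ⌊383/2⌋ × 270 = 191 × 270 mm

191 × 270 mm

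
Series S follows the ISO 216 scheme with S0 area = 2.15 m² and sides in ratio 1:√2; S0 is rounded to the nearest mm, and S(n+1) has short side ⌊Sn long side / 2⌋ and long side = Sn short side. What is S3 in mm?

436 × 616 mm

Let S0's short side be w mm. w · w√2 = 2.15 m² = 2,150,000 mm², so w ≈ 1233.0 mm and w√2 ≈ 1743.7 mm → S0 = 1233 × 1744 mm.
S1: ⌊1744/2⌋ × 1233 = 872 × 1233 mm
S2: ⌊1233/2⌋ × 872 = 616 × 872 mm
S3: ⌊872/2⌋ × 616 = 436 × 616 mm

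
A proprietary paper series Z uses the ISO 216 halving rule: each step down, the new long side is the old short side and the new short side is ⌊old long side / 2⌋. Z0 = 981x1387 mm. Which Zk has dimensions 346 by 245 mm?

Z4

Z0: 981 × 1387 mm
Z1: 693 × 981 mm
Z2: 490 × 693 mm
Z3: 346 × 490 mm
Z4: 245 × 346 mm
Z5: 173 × 245 mm
→ matches Z4.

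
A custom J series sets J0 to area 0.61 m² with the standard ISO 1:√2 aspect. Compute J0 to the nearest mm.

Let the short side be w mm. Then w · w√2 = 0.61 m² = 610,000 mm².
w² = 610,000/√2, so w ≈ 656.8 mm; long side = w√2 ≈ 928.8 mm.

657 × 929 mm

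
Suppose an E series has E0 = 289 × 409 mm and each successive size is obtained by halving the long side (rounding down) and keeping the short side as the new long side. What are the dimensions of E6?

E1 = 204 × 289 mm (from E0 by 1 halving).
E2: ⌊289/2⌋ × 204 = 144 × 204 mm
E3: ⌊204/2⌋ × 144 = 102 × 144 mm
E4: ⌊144/2⌋ × 102 = 72 × 102 mm
E5: ⌊102/2⌋ × 72 = 51 × 72 mm
E6: ⌊72/2⌋ × 51 = 36 × 51 mm

36 × 51 mm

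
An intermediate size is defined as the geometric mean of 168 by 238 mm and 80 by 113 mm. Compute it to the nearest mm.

116 × 164 mm

Short side: √(168 · 80) = √13440 ≈ 115.9 → 116 mm
Long side: √(238 · 113) = √26894 ≈ 164.0 → 164 mm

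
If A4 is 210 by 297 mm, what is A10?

A5: ⌊297/2⌋ × 210 = 148 × 210 mm
A6: ⌊210/2⌋ × 148 = 105 × 148 mm
A7: ⌊148/2⌋ × 105 = 74 × 105 mm
A8: ⌊105/2⌋ × 74 = 52 × 74 mm
A9: ⌊74/2⌋ × 52 = 37 × 52 mm
A10: ⌊52/2⌋ × 37 = 26 × 37 mm

26 × 37 mm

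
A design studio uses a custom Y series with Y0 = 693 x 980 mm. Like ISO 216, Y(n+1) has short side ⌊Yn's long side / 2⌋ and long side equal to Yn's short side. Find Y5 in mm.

Y1: ⌊980/2⌋ × 693 = 490 × 693 mm
Y2: ⌊693/2⌋ × 490 = 346 × 490 mm
Y3: ⌊490/2⌋ × 346 = 245 × 346 mm
Y4: ⌊346/2⌋ × 245 = 173 × 245 mm
Y5: ⌊245/2⌋ × 173 = 122 × 173 mm

122 × 173 mm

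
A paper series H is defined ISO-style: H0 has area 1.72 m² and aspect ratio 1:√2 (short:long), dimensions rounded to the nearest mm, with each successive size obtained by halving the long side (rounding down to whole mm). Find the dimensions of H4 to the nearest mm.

275 × 390 mm

Let H0's short side be w mm. w · w√2 = 1.72 m² = 1,720,000 mm², so w ≈ 1102.8 mm and w√2 ≈ 1559.6 mm → H0 = 1103 × 1560 mm.
H1: ⌊1560/2⌋ × 1103 = 780 × 1103 mm
H2: ⌊1103/2⌋ × 780 = 551 × 780 mm
H3: ⌊780/2⌋ × 551 = 390 × 551 mm
H4: ⌊551/2⌋ × 390 = 275 × 390 mm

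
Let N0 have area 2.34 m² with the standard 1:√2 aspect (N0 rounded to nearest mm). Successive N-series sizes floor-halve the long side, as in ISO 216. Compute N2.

643 × 909 mm

Let N0's short side be w mm. w · w√2 = 2.34 m² = 2,340,000 mm², so w ≈ 1286.3 mm and w√2 ≈ 1819.1 mm → N0 = 1286 × 1819 mm.
N1: ⌊1819/2⌋ × 1286 = 909 × 1286 mm
N2: ⌊1286/2⌋ × 909 = 643 × 909 mm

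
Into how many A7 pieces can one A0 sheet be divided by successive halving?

128

A0 = 841 × 1189 mm; A7 = 74 × 105 mm.
Each halving step doubles the count; 7 steps from A0 to A7.
2^7 = 128.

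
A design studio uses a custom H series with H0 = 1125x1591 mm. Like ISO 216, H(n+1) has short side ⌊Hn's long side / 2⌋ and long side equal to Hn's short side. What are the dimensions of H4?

H1 = 795 × 1125 mm (from H0 by 1 halving).
H2: ⌊1125/2⌋ × 795 = 562 × 795 mm
H3: ⌊795/2⌋ × 562 = 397 × 562 mm
H4: ⌊562/2⌋ × 397 = 281 × 397 mm

281 × 397 mm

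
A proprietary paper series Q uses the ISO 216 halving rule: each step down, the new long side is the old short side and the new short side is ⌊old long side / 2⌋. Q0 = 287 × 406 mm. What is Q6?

35 × 50 mm

Q1 = 203 × 287 mm (from Q0 by 1 halving).
Q2: ⌊287/2⌋ × 203 = 143 × 203 mm
Q3: ⌊203/2⌋ × 143 = 101 × 143 mm
Q4: ⌊143/2⌋ × 101 = 71 × 101 mm
Q5: ⌊101/2⌋ × 71 = 50 × 71 mm
Q6: ⌊71/2⌋ × 50 = 35 × 50 mm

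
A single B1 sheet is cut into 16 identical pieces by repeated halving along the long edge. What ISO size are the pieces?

B5

16 = 2^4, so 4 halving steps.
B1 → B2 → … → B5 after 4 steps.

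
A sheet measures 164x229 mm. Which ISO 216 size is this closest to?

C5 (162 × 229 mm)

Aspect ratio 229/164 ≈ 1.396 (ISO target is √2 ≈ 1.414).
In the C-series (envelope sizes, between A and B): C5 = 162 × 229 mm.
Off by 2 mm total — nearest standard size.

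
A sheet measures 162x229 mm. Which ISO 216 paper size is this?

Aspect ratio 229/162 ≈ 1.414 — close to the ISO √2 ≈ 1.414.
In the C-series (envelope sizes, between A and B): C5 = 162 × 229 mm.

C5 (162 × 229 mm)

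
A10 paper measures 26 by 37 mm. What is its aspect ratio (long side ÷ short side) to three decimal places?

1.423

37 / 26 = 1.423
ISO 216 targets √2 ≈ 1.414; the +0.009 deviation is from mm rounding.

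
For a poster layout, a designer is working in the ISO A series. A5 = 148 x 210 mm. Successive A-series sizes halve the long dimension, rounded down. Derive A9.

A6: ⌊210/2⌋ × 148 = 105 × 148 mm
A7: ⌊148/2⌋ × 105 = 74 × 105 mm
A8: ⌊105/2⌋ × 74 = 52 × 74 mm
A9: ⌊74/2⌋ × 52 = 37 × 52 mm

37 × 52 mm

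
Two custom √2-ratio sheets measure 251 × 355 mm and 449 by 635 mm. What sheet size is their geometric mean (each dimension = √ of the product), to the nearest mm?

Short side: √(251 · 449) = √112699 ≈ 335.7 → 336 mm
Long side: √(355 · 635) = √225425 ≈ 474.8 → 475 mm

336 × 475 mm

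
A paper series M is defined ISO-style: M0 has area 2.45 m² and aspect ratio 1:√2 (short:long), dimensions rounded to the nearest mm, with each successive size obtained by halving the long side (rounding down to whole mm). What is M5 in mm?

232 × 329 mm

Let M0's short side be w mm. w · w√2 = 2.45 m² = 2,450,000 mm², so w ≈ 1316.2 mm and w√2 ≈ 1861.4 mm → M0 = 1316 × 1861 mm.
M1: ⌊1861/2⌋ × 1316 = 930 × 1316 mm
M2: ⌊1316/2⌋ × 930 = 658 × 930 mm
M3: ⌊930/2⌋ × 658 = 465 × 658 mm
M4: ⌊658/2⌋ × 465 = 329 × 465 mm
M5: ⌊465/2⌋ × 329 = 232 × 329 mm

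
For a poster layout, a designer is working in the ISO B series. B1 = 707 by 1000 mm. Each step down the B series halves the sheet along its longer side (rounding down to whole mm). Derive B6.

B2: ⌊1000/2⌋ × 707 = 500 × 707 mm
B3: ⌊707/2⌋ × 500 = 353 × 500 mm
B4: ⌊500/2⌋ × 353 = 250 × 353 mm
B5: ⌊353/2⌋ × 250 = 176 × 250 mm
B6: ⌊250/2⌋ × 176 = 125 × 176 mm

125 × 176 mm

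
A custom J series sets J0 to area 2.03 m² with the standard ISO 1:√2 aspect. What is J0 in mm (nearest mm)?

1198 × 1694 mm

Let the short side be w mm. Then w · w√2 = 2.03 m² = 2,030,000 mm².
w² = 2,030,000/√2, so w ≈ 1198.1 mm; long side = w√2 ≈ 1694.4 mm.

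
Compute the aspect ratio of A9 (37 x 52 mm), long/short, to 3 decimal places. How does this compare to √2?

52 / 37 = 1.405
ISO 216 targets √2 ≈ 1.414; the -0.009 deviation is from mm rounding.

1.405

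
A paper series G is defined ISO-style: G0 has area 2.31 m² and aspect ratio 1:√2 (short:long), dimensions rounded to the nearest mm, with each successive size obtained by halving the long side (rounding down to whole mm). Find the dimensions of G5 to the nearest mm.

225 × 319 mm

Let G0's short side be w mm. w · w√2 = 2.31 m² = 2,310,000 mm², so w ≈ 1278.1 mm and w√2 ≈ 1807.4 mm → G0 = 1278 × 1807 mm.
G1: ⌊1807/2⌋ × 1278 = 903 × 1278 mm
G2: ⌊1278/2⌋ × 903 = 639 × 903 mm
G3: ⌊903/2⌋ × 639 = 451 × 639 mm
G4: ⌊639/2⌋ × 451 = 319 × 451 mm
G5: ⌊451/2⌋ × 319 = 225 × 319 mm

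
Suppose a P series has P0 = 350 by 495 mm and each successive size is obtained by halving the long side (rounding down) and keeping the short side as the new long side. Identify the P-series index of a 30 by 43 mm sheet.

P7

P0: 350 × 495 mm
P1: 247 × 350 mm
P2: 175 × 247 mm
P3: 123 × 175 mm
P4: 87 × 123 mm
P5: 61 × 87 mm
P6: 43 × 61 mm
P7: 30 × 43 mm
P8: 21 × 30 mm
→ matches P7.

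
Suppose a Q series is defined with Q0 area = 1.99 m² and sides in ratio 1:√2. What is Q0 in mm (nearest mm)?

1186 × 1678 mm

Let the short side be w mm. Then w · w√2 = 1.99 m² = 1,990,000 mm².
w² = 1,990,000/√2, so w ≈ 1186.2 mm; long side = w√2 ≈ 1677.6 mm.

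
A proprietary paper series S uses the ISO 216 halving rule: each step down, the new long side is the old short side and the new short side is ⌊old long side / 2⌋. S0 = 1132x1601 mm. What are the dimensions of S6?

141 × 200 mm

S1: ⌊1601/2⌋ × 1132 = 800 × 1132 mm
S2: ⌊1132/2⌋ × 800 = 566 × 800 mm
S3: ⌊800/2⌋ × 566 = 400 × 566 mm
S4: ⌊566/2⌋ × 400 = 283 × 400 mm
S5: ⌊400/2⌋ × 283 = 200 × 283 mm
S6: ⌊283/2⌋ × 200 = 141 × 200 mm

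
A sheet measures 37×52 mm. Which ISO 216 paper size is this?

Aspect ratio 52/37 ≈ 1.405 — close to the ISO √2 ≈ 1.414.
In the A-series (A0 area = 1 m²): A9 = 37 × 52 mm.

A9 (37 × 52 mm)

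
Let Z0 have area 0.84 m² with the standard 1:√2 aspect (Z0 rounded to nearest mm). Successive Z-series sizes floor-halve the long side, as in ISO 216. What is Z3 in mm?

Let Z0's short side be w mm. w · w√2 = 0.84 m² = 840,000 mm², so w ≈ 770.7 mm and w√2 ≈ 1089.9 mm → Z0 = 771 × 1090 mm.
Z1: ⌊1090/2⌋ × 771 = 545 × 771 mm
Z2: ⌊771/2⌋ × 545 = 385 × 545 mm
Z3: ⌊545/2⌋ × 385 = 272 × 385 mm

272 × 385 mm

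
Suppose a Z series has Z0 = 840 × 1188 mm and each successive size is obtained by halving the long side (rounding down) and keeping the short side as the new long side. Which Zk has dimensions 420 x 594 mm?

Z2

Z0: 840 × 1188 mm
Z1: 594 × 840 mm
Z2: 420 × 594 mm
Z3: 297 × 420 mm
→ matches Z2.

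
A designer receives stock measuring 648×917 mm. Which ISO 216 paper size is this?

Aspect ratio 917/648 ≈ 1.415 — close to the ISO √2 ≈ 1.414.
In the C-series (envelope sizes, between A and B): C1 = 648 × 917 mm.

C1 (648 × 917 mm)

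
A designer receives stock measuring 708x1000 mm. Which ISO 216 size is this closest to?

B1 (707 × 1000 mm)

Aspect ratio 1000/708 ≈ 1.412 — close to the ISO √2 ≈ 1.414.
In the B-series (B0 = 1000 × 1414 mm): B1 = 707 × 1000 mm.
Off by 1 mm total — nearest standard size.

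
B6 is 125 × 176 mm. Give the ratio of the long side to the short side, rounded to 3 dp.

1.408

176 / 125 = 1.408
ISO 216 targets √2 ≈ 1.414; the -0.006 deviation is from mm rounding.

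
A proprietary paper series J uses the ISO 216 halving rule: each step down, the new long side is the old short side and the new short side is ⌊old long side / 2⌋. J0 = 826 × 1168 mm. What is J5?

146 × 206 mm

J1: ⌊1168/2⌋ × 826 = 584 × 826 mm
J2: ⌊826/2⌋ × 584 = 413 × 584 mm
J3: ⌊584/2⌋ × 413 = 292 × 413 mm
J4: ⌊413/2⌋ × 292 = 206 × 292 mm
J5: ⌊292/2⌋ × 206 = 146 × 206 mm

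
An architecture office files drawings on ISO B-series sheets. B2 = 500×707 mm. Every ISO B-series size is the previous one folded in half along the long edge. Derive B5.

176 × 250 mm

B3: ⌊707/2⌋ × 500 = 353 × 500 mm
B4: ⌊500/2⌋ × 353 = 250 × 353 mm
B5: ⌊353/2⌋ × 250 = 176 × 250 mm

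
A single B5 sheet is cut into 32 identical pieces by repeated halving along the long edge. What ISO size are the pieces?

32 = 2^5, so 5 halving steps.
B5 → B6 → … → B10 after 5 steps.

B10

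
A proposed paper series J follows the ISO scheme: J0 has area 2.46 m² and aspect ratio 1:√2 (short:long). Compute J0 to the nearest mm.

Let the short side be w mm. Then w · w√2 = 2.46 m² = 2,460,000 mm².
w² = 2,460,000/√2, so w ≈ 1318.9 mm; long side = w√2 ≈ 1865.2 mm.

1319 × 1865 mm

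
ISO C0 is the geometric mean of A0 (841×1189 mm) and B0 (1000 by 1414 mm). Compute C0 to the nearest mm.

Short: √(841 · 1000) = √841000 ≈ 917.1 mm.
Long: √(1189 · 1414) = √1681246 ≈ 1296.6 mm.

917 × 1297 mm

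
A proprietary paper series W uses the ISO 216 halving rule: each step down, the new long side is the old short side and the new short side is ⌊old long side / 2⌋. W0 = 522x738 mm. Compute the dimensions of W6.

W1: ⌊738/2⌋ × 522 = 369 × 522 mm
W2: ⌊522/2⌋ × 369 = 261 × 369 mm
W3: ⌊369/2⌋ × 261 = 184 × 261 mm
W4: ⌊261/2⌋ × 184 = 130 × 184 mm
W5: ⌊184/2⌋ × 130 = 92 × 130 mm
W6: ⌊130/2⌋ × 92 = 65 × 92 mm

65 × 92 mm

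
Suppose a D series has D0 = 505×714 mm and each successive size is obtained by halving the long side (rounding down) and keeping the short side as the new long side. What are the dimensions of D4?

126 × 178 mm

D1: ⌊714/2⌋ × 505 = 357 × 505 mm
D2: ⌊505/2⌋ × 357 = 252 × 357 mm
D3: ⌊357/2⌋ × 252 = 178 × 252 mm
D4: ⌊252/2⌋ × 178 = 126 × 178 mm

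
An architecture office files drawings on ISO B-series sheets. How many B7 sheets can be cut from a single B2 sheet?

32

Each ISO step halves the sheet: 1 × B2 → 2 × B3 → 4 × B4 → 8 × B5 → …
From B2 to B7 is 5 halving steps: 2^5 = 32.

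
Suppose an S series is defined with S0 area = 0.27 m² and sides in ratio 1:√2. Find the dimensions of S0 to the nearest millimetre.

437 × 618 mm

Let the short side be w mm. Then w · w√2 = 0.27 m² = 270,000 mm².
w² = 270,000/√2, so w ≈ 436.9 mm; long side = w√2 ≈ 617.9 mm.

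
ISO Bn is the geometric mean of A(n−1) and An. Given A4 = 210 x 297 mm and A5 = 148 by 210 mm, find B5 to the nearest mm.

Short side: √(210 · 148) = √31080 ≈ 176.3 → 176 mm
Long side: √(297 · 210) = √62370 ≈ 249.7 → 250 mm

176 × 250 mm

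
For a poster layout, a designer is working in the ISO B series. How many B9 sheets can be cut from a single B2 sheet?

128

Each ISO step halves the sheet: 1 × B2 → 2 × B3 → 4 × B4 → 8 × B5 → …
From B2 to B9 is 7 halving steps: 2^7 = 128.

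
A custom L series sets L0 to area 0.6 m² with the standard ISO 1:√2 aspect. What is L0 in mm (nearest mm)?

651 × 921 mm

Let the short side be w mm. Then w · w√2 = 0.6 m² = 600,000 mm².
w² = 600,000/√2, so w ≈ 651.4 mm; long side = w√2 ≈ 921.2 mm.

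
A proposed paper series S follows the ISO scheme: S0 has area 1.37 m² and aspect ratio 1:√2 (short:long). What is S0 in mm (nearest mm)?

Let the short side be w mm. Then w · w√2 = 1.37 m² = 1,370,000 mm².
w² = 1,370,000/√2, so w ≈ 984.2 mm; long side = w√2 ≈ 1391.9 mm.

984 × 1392 mm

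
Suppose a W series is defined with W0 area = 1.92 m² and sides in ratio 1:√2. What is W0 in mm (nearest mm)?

1165 × 1648 mm

Let the short side be w mm. Then w · w√2 = 1.92 m² = 1,920,000 mm².
w² = 1,920,000/√2, so w ≈ 1165.2 mm; long side = w√2 ≈ 1647.8 mm.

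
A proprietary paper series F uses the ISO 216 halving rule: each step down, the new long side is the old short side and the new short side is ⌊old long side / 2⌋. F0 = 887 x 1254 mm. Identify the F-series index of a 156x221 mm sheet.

F0: 887 × 1254 mm
F1: 627 × 887 mm
F2: 443 × 627 mm
F3: 313 × 443 mm
F4: 221 × 313 mm
F5: 156 × 221 mm
F6: 110 × 156 mm
→ matches F5.

F5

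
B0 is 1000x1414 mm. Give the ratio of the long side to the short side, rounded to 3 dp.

1414 / 1000 = 1.414
Matches √2 ≈ 1.414 — the ISO 216 defining ratio.

1.414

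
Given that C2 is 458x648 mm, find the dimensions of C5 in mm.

162 × 229 mm

C3: ⌊648/2⌋ × 458 = 324 × 458 mm
C4: ⌊458/2⌋ × 324 = 229 × 324 mm
C5: ⌊324/2⌋ × 229 = 162 × 229 mm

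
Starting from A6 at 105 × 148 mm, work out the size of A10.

26 × 37 mm

A7: ⌊148/2⌋ × 105 = 74 × 105 mm
A8: ⌊105/2⌋ × 74 = 52 × 74 mm
A9: ⌊74/2⌋ × 52 = 37 × 52 mm
A10: ⌊52/2⌋ × 37 = 26 × 37 mm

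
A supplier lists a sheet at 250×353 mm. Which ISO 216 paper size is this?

Aspect ratio 353/250 ≈ 1.412 — close to the ISO √2 ≈ 1.414.
In the B-series (B0 = 1000 × 1414 mm): B4 = 250 × 353 mm.

B4 (250 × 353 mm)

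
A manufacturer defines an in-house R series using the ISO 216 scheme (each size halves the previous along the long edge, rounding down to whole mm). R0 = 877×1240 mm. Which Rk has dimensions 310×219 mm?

R0: 877 × 1240 mm
R1: 620 × 877 mm
R2: 438 × 620 mm
R3: 310 × 438 mm
R4: 219 × 310 mm
R5: 155 × 219 mm
→ matches R4.

R4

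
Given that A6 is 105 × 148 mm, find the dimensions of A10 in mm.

A7: ⌊148/2⌋ × 105 = 74 × 105 mm
A8: ⌊105/2⌋ × 74 = 52 × 74 mm
A9: ⌊74/2⌋ × 52 = 37 × 52 mm
A10: ⌊52/2⌋ × 37 = 26 × 37 mm

26 × 37 mm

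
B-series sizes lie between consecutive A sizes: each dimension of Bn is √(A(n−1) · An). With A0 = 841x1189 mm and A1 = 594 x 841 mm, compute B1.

Short side: √(841 · 594) = √499554 ≈ 706.8 → 707 mm
Long side: √(1189 · 841) = √999949 ≈ 1000.0 → 1000 mm

707 × 1000 mm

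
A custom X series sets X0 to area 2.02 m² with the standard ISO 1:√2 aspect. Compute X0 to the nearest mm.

Let the short side be w mm. Then w · w√2 = 2.02 m² = 2,020,000 mm².
w² = 2,020,000/√2, so w ≈ 1195.1 mm; long side = w√2 ≈ 1690.2 mm.

1195 × 1690 mm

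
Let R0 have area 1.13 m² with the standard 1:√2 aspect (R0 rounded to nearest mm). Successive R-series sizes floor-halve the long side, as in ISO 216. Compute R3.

Let R0's short side be w mm. w · w√2 = 1.13 m² = 1,130,000 mm², so w ≈ 893.9 mm and w√2 ≈ 1264.1 mm → R0 = 894 × 1264 mm.
R1: ⌊1264/2⌋ × 894 = 632 × 894 mm
R2: ⌊894/2⌋ × 632 = 447 × 632 mm
R3: ⌊632/2⌋ × 447 = 316 × 447 mm

316 × 447 mm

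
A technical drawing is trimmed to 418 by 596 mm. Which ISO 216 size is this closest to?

A2 (420 × 594 mm)

Aspect ratio 596/418 ≈ 1.426 — close to the ISO √2 ≈ 1.414.
In the A-series (A0 area = 1 m²): A2 = 420 × 594 mm.
Off by 4 mm total — nearest standard size.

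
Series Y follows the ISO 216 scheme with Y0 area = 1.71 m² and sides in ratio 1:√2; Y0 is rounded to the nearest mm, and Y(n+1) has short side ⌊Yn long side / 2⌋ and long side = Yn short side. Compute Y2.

Let Y0's short side be w mm. w · w√2 = 1.71 m² = 1,710,000 mm², so w ≈ 1099.6 mm and w√2 ≈ 1555.1 mm → Y0 = 1100 × 1555 mm.
Y1: ⌊1555/2⌋ × 1100 = 777 × 1100 mm
Y2: ⌊1100/2⌋ × 777 = 550 × 777 mm

550 × 777 mm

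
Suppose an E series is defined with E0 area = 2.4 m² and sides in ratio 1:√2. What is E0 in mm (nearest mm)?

1303 × 1842 mm

Let the short side be w mm. Then w · w√2 = 2.4 m² = 2,400,000 mm².
w² = 2,400,000/√2, so w ≈ 1302.7 mm; long side = w√2 ≈ 1842.3 mm.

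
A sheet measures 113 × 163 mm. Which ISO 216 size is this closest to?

C6 (114 × 162 mm)

Aspect ratio 163/113 ≈ 1.442 (ISO target is √2 ≈ 1.414).
In the C-series (envelope sizes, between A and B): C6 = 114 × 162 mm.
Off by 2 mm total — nearest standard size.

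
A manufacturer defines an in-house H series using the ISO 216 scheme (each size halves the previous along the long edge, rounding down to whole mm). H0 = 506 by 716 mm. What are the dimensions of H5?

89 × 126 mm

H1: ⌊716/2⌋ × 506 = 358 × 506 mm
H2: ⌊506/2⌋ × 358 = 253 × 358 mm
H3: ⌊358/2⌋ × 253 = 179 × 253 mm
H4: ⌊253/2⌋ × 179 = 126 × 179 mm
H5: ⌊179/2⌋ × 126 = 89 × 126 mm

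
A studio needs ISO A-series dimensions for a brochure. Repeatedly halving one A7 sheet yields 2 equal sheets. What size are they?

A8

2 = 2^1, so 1 halving step.
A7 → A8 → … → A8 after 1 step.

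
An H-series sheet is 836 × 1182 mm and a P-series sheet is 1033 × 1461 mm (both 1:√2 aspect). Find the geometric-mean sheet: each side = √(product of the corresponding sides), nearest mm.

929 × 1314 mm

Short side: √(836 · 1033) = √863588 ≈ 929.3 → 929 mm
Long side: √(1182 · 1461) = √1726902 ≈ 1314.1 → 1314 mm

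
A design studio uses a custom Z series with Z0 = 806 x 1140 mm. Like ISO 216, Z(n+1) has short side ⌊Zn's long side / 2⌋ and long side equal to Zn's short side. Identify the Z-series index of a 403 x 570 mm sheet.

Z2

Z0: 806 × 1140 mm
Z1: 570 × 806 mm
Z2: 403 × 570 mm
Z3: 285 × 403 mm
→ matches Z2.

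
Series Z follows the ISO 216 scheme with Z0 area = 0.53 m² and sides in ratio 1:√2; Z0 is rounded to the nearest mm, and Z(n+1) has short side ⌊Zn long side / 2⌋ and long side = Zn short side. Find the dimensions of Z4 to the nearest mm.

153 × 216 mm

Let Z0's short side be w mm. w · w√2 = 0.53 m² = 530,000 mm², so w ≈ 612.2 mm and w√2 ≈ 865.8 mm → Z0 = 612 × 866 mm.
Z1: ⌊866/2⌋ × 612 = 433 × 612 mm
Z2: ⌊612/2⌋ × 433 = 306 × 433 mm
Z3: ⌊433/2⌋ × 306 = 216 × 306 mm
Z4: ⌊306/2⌋ × 216 = 153 × 216 mm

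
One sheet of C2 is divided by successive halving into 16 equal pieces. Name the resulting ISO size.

16 = 2^4, so 4 halving steps.
C2 → C3 → … → C6 after 4 steps.

C6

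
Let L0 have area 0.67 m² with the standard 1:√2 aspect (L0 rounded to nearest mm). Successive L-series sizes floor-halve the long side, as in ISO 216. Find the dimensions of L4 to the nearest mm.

172 × 243 mm

Let L0's short side be w mm. w · w√2 = 0.67 m² = 670,000 mm², so w ≈ 688.3 mm and w√2 ≈ 973.4 mm → L0 = 688 × 973 mm.
L1: ⌊973/2⌋ × 688 = 486 × 688 mm
L2: ⌊688/2⌋ × 486 = 344 × 486 mm
L3: ⌊486/2⌋ × 344 = 243 × 344 mm
L4: ⌊344/2⌋ × 243 = 172 × 243 mm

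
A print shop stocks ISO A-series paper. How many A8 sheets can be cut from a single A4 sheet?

Each ISO step halves the sheet: 1 × A4 → 2 × A5 → 4 × A6 → 8 × A7 → …
From A4 to A8 is 4 halving steps: 2^4 = 16.

16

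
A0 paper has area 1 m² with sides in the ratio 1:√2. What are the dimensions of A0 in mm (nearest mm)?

841 × 1189 mm

Let the short side be w mm. Then the long side is w√2 and w · w√2 = 10⁶ mm².
w² = 10⁶/√2, so w = 1000 / 2^(1/4) ≈ 840.9 mm; long side = 1000 · 2^(1/4) ≈ 1189.2 mm.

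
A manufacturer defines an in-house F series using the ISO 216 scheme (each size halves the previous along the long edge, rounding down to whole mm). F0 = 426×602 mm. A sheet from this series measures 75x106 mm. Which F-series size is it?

F0: 426 × 602 mm
F1: 301 × 426 mm
F2: 213 × 301 mm
F3: 150 × 213 mm
F4: 106 × 150 mm
F5: 75 × 106 mm
F6: 53 × 75 mm
→ matches F5.

F5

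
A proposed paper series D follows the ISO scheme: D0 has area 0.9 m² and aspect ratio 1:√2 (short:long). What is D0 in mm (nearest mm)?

Let the short side be w mm. Then w · w√2 = 0.9 m² = 900,000 mm².
w² = 900,000/√2, so w ≈ 797.7 mm; long side = w√2 ≈ 1128.2 mm.

798 × 1128 mm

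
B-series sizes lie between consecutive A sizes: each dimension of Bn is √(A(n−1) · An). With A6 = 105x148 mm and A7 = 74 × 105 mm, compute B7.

Short side: √(105 · 74) = √7770 ≈ 88.1 → 88 mm
Long side: √(148 · 105) = √15540 ≈ 124.7 → 125 mm

88 × 125 mm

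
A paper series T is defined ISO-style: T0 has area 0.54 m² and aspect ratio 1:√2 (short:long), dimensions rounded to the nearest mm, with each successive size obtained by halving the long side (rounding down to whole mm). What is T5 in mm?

109 × 154 mm

Let T0's short side be w mm. w · w√2 = 0.54 m² = 540,000 mm², so w ≈ 617.9 mm and w√2 ≈ 873.9 mm → T0 = 618 × 874 mm.
T1: ⌊874/2⌋ × 618 = 437 × 618 mm
T2: ⌊618/2⌋ × 437 = 309 × 437 mm
T3: ⌊437/2⌋ × 309 = 218 × 309 mm
T4: ⌊309/2⌋ × 218 = 154 × 218 mm
T5: ⌊218/2⌋ × 154 = 109 × 154 mm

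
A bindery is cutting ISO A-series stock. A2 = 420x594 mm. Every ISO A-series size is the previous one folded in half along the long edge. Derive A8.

A3: ⌊594/2⌋ × 420 = 297 × 420 mm
A4: ⌊420/2⌋ × 297 = 210 × 297 mm
A5: ⌊297/2⌋ × 210 = 148 × 210 mm
A6: ⌊210/2⌋ × 148 = 105 × 148 mm
A7: ⌊148/2⌋ × 105 = 74 × 105 mm
A8: ⌊105/2⌋ × 74 = 52 × 74 mm

52 × 74 mm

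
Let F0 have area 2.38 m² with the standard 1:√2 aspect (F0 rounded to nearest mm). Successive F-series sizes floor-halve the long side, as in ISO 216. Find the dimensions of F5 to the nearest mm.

Let F0's short side be w mm. w · w√2 = 2.38 m² = 2,380,000 mm², so w ≈ 1297.3 mm and w√2 ≈ 1834.6 mm → F0 = 1297 × 1835 mm.
F1: ⌊1835/2⌋ × 1297 = 917 × 1297 mm
F2: ⌊1297/2⌋ × 917 = 648 × 917 mm
F3: ⌊917/2⌋ × 648 = 458 × 648 mm
F4: ⌊648/2⌋ × 458 = 324 × 458 mm
F5: ⌊458/2⌋ × 324 = 229 × 324 mm

229 × 324 mm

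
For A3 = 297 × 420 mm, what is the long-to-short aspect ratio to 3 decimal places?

1.414

420 / 297 = 1.414
Matches √2 ≈ 1.414 — the ISO 216 defining ratio.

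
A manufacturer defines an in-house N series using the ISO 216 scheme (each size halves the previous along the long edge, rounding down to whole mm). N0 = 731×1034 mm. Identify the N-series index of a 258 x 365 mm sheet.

N0: 731 × 1034 mm
N1: 517 × 731 mm
N2: 365 × 517 mm
N3: 258 × 365 mm
N4: 182 × 258 mm
→ matches N3.

N3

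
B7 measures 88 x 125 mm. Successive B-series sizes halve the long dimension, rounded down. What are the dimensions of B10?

B8: ⌊125/2⌋ × 88 = 62 × 88 mm
B9: ⌊88/2⌋ × 62 = 44 × 62 mm
B10: ⌊62/2⌋ × 44 = 31 × 44 mm

31 × 44 mm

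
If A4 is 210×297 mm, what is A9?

37 × 52 mm

A5: ⌊297/2⌋ × 210 = 148 × 210 mm
A6: ⌊210/2⌋ × 148 = 105 × 148 mm
A7: ⌊148/2⌋ × 105 = 74 × 105 mm
A8: ⌊105/2⌋ × 74 = 52 × 74 mm
A9: ⌊74/2⌋ × 52 = 37 × 52 mm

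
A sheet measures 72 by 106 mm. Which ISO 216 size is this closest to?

Aspect ratio 106/72 ≈ 1.472 (ISO target is √2 ≈ 1.414).
In the A-series (A0 area = 1 m²): A7 = 74 × 105 mm.
Off by 3 mm total — nearest standard size.

A7 (74 × 105 mm)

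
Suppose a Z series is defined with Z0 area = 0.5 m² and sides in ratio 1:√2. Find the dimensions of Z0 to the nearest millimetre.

595 × 841 mm

Let the short side be w mm. Then w · w√2 = 0.5 m² = 500,000 mm².
w² = 500,000/√2, so w ≈ 594.6 mm; long side = w√2 ≈ 840.9 mm.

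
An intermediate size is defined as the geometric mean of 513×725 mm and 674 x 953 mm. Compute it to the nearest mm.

588 × 831 mm

Short side: √(513 · 674) = √345762 ≈ 588.0 → 588 mm
Long side: √(725 · 953) = √690925 ≈ 831.2 → 831 mm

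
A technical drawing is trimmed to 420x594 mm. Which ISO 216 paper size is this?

Aspect ratio 594/420 ≈ 1.414 — close to the ISO √2 ≈ 1.414.
In the A-series (A0 area = 1 m²): A2 = 420 × 594 mm.

A2 (420 × 594 mm)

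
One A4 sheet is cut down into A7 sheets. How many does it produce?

8

A4 = 210 × 297 mm; A7 = 74 × 105 mm.
Each halving step doubles the count; 3 steps from A4 to A7.
2^3 = 8.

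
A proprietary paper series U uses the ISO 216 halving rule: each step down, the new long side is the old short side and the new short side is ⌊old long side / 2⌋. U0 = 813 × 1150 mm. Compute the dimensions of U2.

U1: ⌊1150/2⌋ × 813 = 575 × 813 mm
U2: ⌊813/2⌋ × 575 = 406 × 575 mm

406 × 575 mm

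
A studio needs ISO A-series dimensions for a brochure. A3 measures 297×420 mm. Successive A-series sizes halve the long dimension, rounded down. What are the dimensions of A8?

52 × 74 mm

A4: ⌊420/2⌋ × 297 = 210 × 297 mm
A5: ⌊297/2⌋ × 210 = 148 × 210 mm
A6: ⌊210/2⌋ × 148 = 105 × 148 mm
A7: ⌊148/2⌋ × 105 = 74 × 105 mm
A8: ⌊105/2⌋ × 74 = 52 × 74 mm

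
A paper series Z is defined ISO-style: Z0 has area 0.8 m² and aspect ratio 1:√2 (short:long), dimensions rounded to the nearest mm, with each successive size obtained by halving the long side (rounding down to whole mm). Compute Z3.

266 × 376 mm

Let Z0's short side be w mm. w · w√2 = 0.8 m² = 800,000 mm², so w ≈ 752.1 mm and w√2 ≈ 1063.7 mm → Z0 = 752 × 1064 mm.
Z1: ⌊1064/2⌋ × 752 = 532 × 752 mm
Z2: ⌊752/2⌋ × 532 = 376 × 532 mm
Z3: ⌊532/2⌋ × 376 = 266 × 376 mm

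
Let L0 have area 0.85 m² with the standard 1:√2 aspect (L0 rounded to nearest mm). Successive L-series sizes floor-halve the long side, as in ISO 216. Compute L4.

Let L0's short side be w mm. w · w√2 = 0.85 m² = 850,000 mm², so w ≈ 775.3 mm and w√2 ≈ 1096.4 mm → L0 = 775 × 1096 mm.
L1: ⌊1096/2⌋ × 775 = 548 × 775 mm
L2: ⌊775/2⌋ × 548 = 387 × 548 mm
L3: ⌊548/2⌋ × 387 = 274 × 387 mm
L4: ⌊387/2⌋ × 274 = 193 × 274 mm

193 × 274 mm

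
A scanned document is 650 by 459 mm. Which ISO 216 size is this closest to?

Aspect ratio 650/459 ≈ 1.416 — close to the ISO √2 ≈ 1.414.
In the C-series (envelope sizes, between A and B): C2 = 458 × 648 mm.
Off by 3 mm total — nearest standard size.

C2 (458 × 648 mm)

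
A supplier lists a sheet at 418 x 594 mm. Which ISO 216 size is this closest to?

Aspect ratio 594/418 ≈ 1.421 — close to the ISO √2 ≈ 1.414.
In the A-series (A0 area = 1 m²): A2 = 420 × 594 mm.
Off by 2 mm total — nearest standard size.

A2 (420 × 594 mm)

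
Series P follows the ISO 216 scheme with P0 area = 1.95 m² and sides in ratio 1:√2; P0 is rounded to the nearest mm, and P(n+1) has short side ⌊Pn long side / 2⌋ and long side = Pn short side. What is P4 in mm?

293 × 415 mm

Let P0's short side be w mm. w · w√2 = 1.95 m² = 1,950,000 mm², so w ≈ 1174.2 mm and w√2 ≈ 1660.6 mm → P0 = 1174 × 1661 mm.
P1: ⌊1661/2⌋ × 1174 = 830 × 1174 mm
P2: ⌊1174/2⌋ × 830 = 587 × 830 mm
P3: ⌊830/2⌋ × 587 = 415 × 587 mm
P4: ⌊587/2⌋ × 415 = 293 × 415 mm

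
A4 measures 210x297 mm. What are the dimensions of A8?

A5: ⌊297/2⌋ × 210 = 148 × 210 mm
A6: ⌊210/2⌋ × 148 = 105 × 148 mm
A7: ⌊148/2⌋ × 105 = 74 × 105 mm
A8: ⌊105/2⌋ × 74 = 52 × 74 mm

52 × 74 mm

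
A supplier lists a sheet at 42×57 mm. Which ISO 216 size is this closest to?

C9 (40 × 57 mm)

Aspect ratio 57/42 ≈ 1.357 (ISO target is √2 ≈ 1.414).
In the C-series (envelope sizes, between A and B): C9 = 40 × 57 mm.
Off by 2 mm total — nearest standard size.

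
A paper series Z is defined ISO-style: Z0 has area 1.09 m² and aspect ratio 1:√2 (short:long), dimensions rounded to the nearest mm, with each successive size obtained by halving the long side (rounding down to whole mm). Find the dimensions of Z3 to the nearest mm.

310 × 439 mm

Let Z0's short side be w mm. w · w√2 = 1.09 m² = 1,090,000 mm², so w ≈ 877.9 mm and w√2 ≈ 1241.6 mm → Z0 = 878 × 1242 mm.
Z1: ⌊1242/2⌋ × 878 = 621 × 878 mm
Z2: ⌊878/2⌋ × 621 = 439 × 621 mm
Z3: ⌊621/2⌋ × 439 = 310 × 439 mm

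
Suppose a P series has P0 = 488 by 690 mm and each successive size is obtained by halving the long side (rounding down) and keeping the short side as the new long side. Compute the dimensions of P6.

P1 = 345 × 488 mm (from P0 by 1 halving).
P2: ⌊488/2⌋ × 345 = 244 × 345 mm
P3: ⌊345/2⌋ × 244 = 172 × 244 mm
P4: ⌊244/2⌋ × 172 = 122 × 172 mm
P5: ⌊172/2⌋ × 122 = 86 × 122 mm
P6: ⌊122/2⌋ × 86 = 61 × 86 mm

61 × 86 mm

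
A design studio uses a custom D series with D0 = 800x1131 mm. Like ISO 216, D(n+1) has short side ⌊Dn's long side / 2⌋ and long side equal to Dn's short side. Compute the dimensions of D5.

141 × 200 mm

D1: ⌊1131/2⌋ × 800 = 565 × 800 mm
D2: ⌊800/2⌋ × 565 = 400 × 565 mm
D3: ⌊565/2⌋ × 400 = 282 × 400 mm
D4: ⌊400/2⌋ × 282 = 200 × 282 mm
D5: ⌊282/2⌋ × 200 = 141 × 200 mm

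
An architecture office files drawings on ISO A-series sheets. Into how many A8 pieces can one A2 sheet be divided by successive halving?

Each ISO step halves the sheet: 1 × A2 → 2 × A3 → 4 × A4 → 8 × A5 → …
From A2 to A8 is 6 halving steps: 2^6 = 64.

64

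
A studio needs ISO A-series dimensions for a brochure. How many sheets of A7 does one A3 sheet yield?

16

Each ISO step halves the sheet: 1 × A3 → 2 × A4 → 4 × A5 → 8 × A6 → …
From A3 to A7 is 4 halving steps: 2^4 = 16.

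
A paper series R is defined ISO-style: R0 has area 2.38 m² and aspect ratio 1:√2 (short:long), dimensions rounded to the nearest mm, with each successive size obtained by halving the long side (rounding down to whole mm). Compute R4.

Let R0's short side be w mm. w · w√2 = 2.38 m² = 2,380,000 mm², so w ≈ 1297.3 mm and w√2 ≈ 1834.6 mm → R0 = 1297 × 1835 mm.
R1: ⌊1835/2⌋ × 1297 = 917 × 1297 mm
R2: ⌊1297/2⌋ × 917 = 648 × 917 mm
R3: ⌊917/2⌋ × 648 = 458 × 648 mm
R4: ⌊648/2⌋ × 458 = 324 × 458 mm

324 × 458 mm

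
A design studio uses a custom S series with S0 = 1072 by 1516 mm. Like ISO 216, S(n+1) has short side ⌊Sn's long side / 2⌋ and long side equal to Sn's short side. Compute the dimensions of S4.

268 × 379 mm

S1 = 758 × 1072 mm (from S0 by 1 halving).
S2: ⌊1072/2⌋ × 758 = 536 × 758 mm
S3: ⌊758/2⌋ × 536 = 379 × 536 mm
S4: ⌊536/2⌋ × 379 = 268 × 379 mm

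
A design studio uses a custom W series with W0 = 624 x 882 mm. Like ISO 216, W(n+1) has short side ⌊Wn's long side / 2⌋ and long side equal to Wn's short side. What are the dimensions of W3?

220 × 312 mm

W1: ⌊882/2⌋ × 624 = 441 × 624 mm
W2: ⌊624/2⌋ × 441 = 312 × 441 mm
W3: ⌊441/2⌋ × 312 = 220 × 312 mm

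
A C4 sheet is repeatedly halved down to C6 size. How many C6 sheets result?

C4 = 229 × 324 mm; C6 = 114 × 162 mm.
Each halving step doubles the count; 2 steps from C4 to C6.
2^2 = 4.

4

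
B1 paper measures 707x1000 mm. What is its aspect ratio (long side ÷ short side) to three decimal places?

1.414

1000 / 707 = 1.414
Matches √2 ≈ 1.414 — the ISO 216 defining ratio.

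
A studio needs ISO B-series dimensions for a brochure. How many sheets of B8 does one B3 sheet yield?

32

B3 = 353 × 500 mm; B8 = 62 × 88 mm.
Each halving step doubles the count; 5 steps from B3 to B8.
2^5 = 32.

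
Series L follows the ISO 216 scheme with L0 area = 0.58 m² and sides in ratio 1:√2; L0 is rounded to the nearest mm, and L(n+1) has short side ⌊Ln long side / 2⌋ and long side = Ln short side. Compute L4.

160 × 226 mm

Let L0's short side be w mm. w · w√2 = 0.58 m² = 580,000 mm², so w ≈ 640.4 mm and w√2 ≈ 905.7 mm → L0 = 640 × 906 mm.
L1: ⌊906/2⌋ × 640 = 453 × 640 mm
L2: ⌊640/2⌋ × 453 = 320 × 453 mm
L3: ⌊453/2⌋ × 320 = 226 × 320 mm
L4: ⌊320/2⌋ × 226 = 160 × 226 mm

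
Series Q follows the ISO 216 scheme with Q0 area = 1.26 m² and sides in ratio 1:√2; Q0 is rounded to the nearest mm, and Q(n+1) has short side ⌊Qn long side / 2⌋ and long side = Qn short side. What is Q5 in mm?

Let Q0's short side be w mm. w · w√2 = 1.26 m² = 1,260,000 mm², so w ≈ 943.9 mm and w√2 ≈ 1334.9 mm → Q0 = 944 × 1335 mm.
Q1: ⌊1335/2⌋ × 944 = 667 × 944 mm
Q2: ⌊944/2⌋ × 667 = 472 × 667 mm
Q3: ⌊667/2⌋ × 472 = 333 × 472 mm
Q4: ⌊472/2⌋ × 333 = 236 × 333 mm
Q5: ⌊333/2⌋ × 236 = 166 × 236 mm

166 × 236 mm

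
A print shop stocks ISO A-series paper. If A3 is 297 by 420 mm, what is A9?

37 × 52 mm

A4: ⌊420/2⌋ × 297 = 210 × 297 mm
A5: ⌊297/2⌋ × 210 = 148 × 210 mm
A6: ⌊210/2⌋ × 148 = 105 × 148 mm
A7: ⌊148/2⌋ × 105 = 74 × 105 mm
A8: ⌊105/2⌋ × 74 = 52 × 74 mm
A9: ⌊74/2⌋ × 52 = 37 × 52 mm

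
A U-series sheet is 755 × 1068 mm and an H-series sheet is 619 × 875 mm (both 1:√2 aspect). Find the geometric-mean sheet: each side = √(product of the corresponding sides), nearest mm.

684 × 967 mm

Short side: √(755 · 619) = √467345 ≈ 683.6 → 684 mm
Long side: √(1068 · 875) = √934500 ≈ 966.7 → 967 mm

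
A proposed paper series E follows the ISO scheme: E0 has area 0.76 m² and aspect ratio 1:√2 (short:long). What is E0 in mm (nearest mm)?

733 × 1037 mm

Let the short side be w mm. Then w · w√2 = 0.76 m² = 760,000 mm².
w² = 760,000/√2, so w ≈ 733.1 mm; long side = w√2 ≈ 1036.7 mm.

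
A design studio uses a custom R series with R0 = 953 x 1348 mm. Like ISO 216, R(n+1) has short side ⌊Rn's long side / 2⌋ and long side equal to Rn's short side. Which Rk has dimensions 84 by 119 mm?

R0: 953 × 1348 mm
R1: 674 × 953 mm
R2: 476 × 674 mm
R3: 337 × 476 mm
R4: 238 × 337 mm
R5: 168 × 238 mm
R6: 119 × 168 mm
R7: 84 × 119 mm
R8: 59 × 84 mm
→ matches R7.

R7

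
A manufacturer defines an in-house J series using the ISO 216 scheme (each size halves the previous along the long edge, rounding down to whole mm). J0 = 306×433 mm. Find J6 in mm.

38 × 54 mm

J1: ⌊433/2⌋ × 306 = 216 × 306 mm
J2: ⌊306/2⌋ × 216 = 153 × 216 mm
J3: ⌊216/2⌋ × 153 = 108 × 153 mm
J4: ⌊153/2⌋ × 108 = 76 × 108 mm
J5: ⌊108/2⌋ × 76 = 54 × 76 mm
J6: ⌊76/2⌋ × 54 = 38 × 54 mm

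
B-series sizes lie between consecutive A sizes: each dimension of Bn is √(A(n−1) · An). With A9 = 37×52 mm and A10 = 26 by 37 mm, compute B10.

Short side: √(37 · 26) = √962 ≈ 31.0 → 31 mm
Long side: √(52 · 37) = √1924 ≈ 43.9 → 44 mm

31 × 44 mm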